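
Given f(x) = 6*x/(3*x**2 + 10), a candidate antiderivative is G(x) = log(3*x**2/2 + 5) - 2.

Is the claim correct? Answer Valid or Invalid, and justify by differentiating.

d/dx[G] = 6*x/(3*x**2 + 10)
This equals f(x) exactly, so the claim holds.

Valid. The derivative of G reproduces f.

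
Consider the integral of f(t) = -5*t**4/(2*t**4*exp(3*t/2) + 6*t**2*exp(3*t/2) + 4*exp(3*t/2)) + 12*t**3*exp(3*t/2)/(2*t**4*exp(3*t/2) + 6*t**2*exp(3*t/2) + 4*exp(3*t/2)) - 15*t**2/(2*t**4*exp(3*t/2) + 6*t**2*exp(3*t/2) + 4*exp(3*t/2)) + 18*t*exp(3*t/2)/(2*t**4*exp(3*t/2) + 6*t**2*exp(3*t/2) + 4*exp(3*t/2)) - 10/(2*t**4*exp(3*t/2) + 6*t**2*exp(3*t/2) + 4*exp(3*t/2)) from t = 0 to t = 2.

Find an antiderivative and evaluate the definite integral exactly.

The integrand splits into summands that can be handled one at a time.
F(t) = 3*log(t**4 + 3*t**2 + 2)/2 + 5*exp(-3*t/2)/3 is an antiderivative of f.
Check: d/dt[3*log(t**4 + 3*t**2 + 2)/2 + 5*exp(-3*t/2)/3] = (-5*t**4 + 12*t**3*exp(3*t/2) - 15*t**2 + 18*t*exp(3*t/2) - 10)/(2*t**4*exp(3*t/2) + 6*t**2*exp(3*t/2) + 4*exp(3*t/2)), which equals f(t).
F(2) = 5*exp(-3)/3 + 3*log(30)/2; F(0) = 3*log(2)/2 + 5/3.
Integral = F(2) - F(0) = -5/3 - 3*log(2)/2 + 5*exp(-3)/3 + 3*log(30)/2.

Antiderivative: F(t) = 3*log(t**4 + 3*t**2 + 2)/2 + 5*exp(-3*t/2)/3; value = -5/3 - 3*log(2)/2 + 5*exp(-3)/3 + 3*log(30)/2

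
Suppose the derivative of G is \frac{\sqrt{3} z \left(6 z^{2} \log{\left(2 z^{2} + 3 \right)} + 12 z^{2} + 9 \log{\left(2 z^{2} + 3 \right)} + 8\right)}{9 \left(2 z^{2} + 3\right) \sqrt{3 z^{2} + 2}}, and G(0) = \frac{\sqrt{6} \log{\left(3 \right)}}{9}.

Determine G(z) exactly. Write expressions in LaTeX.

G'(z) has the shape u'v + uv' for u = \frac{\sqrt{z^{2} + \frac{2}{3}}}{3} and v = \log{\left(2 z^{2} + 3 \right)} — it is the derivative of the product u*v.
A general antiderivative is \frac{\sqrt{z^{2} + \frac{2}{3}} \log{\left(2 z^{2} + 3 \right)}}{3} + C.
The condition gives C = \frac{\sqrt{6} \log{\left(3 \right)}}{9} - (\frac{\sqrt{6} \log{\left(3 \right)}}{9}) = 0.
So G(z) = \frac{\sqrt{z^{2} + \frac{2}{3}} \log{\left(2 z^{2} + 3 \right)}}{3}.
Check: d/dz[\frac{\sqrt{z^{2} + \frac{2}{3}} \log{\left(2 z^{2} + 3 \right)}}{3}] = \frac{6 z^{3} \log{\left(2 z^{2} + 3 \right)} + 12 z^{3} + 9 z \log{\left(2 z^{2} + 3 \right)} + 8 z}{6 \sqrt{3} z^{2} \sqrt{3 z^{2} + 2} + 9 \sqrt{3} \sqrt{3 z^{2} + 2}}, which equals G'(z).

G(z) = \frac{\sqrt{z^{2} + \frac{2}{3}} \log{\left(2 z^{2} + 3 \right)}}{3}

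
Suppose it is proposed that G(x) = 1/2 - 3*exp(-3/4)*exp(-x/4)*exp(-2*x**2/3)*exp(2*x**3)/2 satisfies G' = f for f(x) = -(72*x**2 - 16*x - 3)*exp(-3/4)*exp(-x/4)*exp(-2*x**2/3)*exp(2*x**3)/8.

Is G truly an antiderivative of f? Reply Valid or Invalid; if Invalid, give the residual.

d/dx[G] = (-72*x**2*exp(2*x**3) + 16*x*exp(2*x**3) + 3*exp(2*x**3))*exp(-3/4)*exp(-x/4)*exp(-2*x**2/3)/8
This equals f(x) exactly, so the claim holds.

Valid. The derivative of G reproduces f.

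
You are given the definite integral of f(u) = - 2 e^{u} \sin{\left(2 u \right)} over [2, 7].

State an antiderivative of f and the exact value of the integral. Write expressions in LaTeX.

Antiderivative: F(u) = - \frac{2 e^{u} \sin{\left(2 u \right)}}{5} + \frac{4 e^{u} \cos{\left(2 u \right)}}{5}; value = - \frac{2 e^{7} \sin{\left(14 \right)}}{5} + \frac{2 e^{2} \sin{\left(4 \right)}}{5} - \frac{4 e^{2} \cos{\left(4 \right)}}{5} + \frac{4 e^{7} \cos{\left(14 \right)}}{5}

A first test for any F(u): its u-derivative must equal f(u) identically.
F(u) = - \frac{2 e^{u} \sin{\left(2 u \right)}}{5} + \frac{4 e^{u} \cos{\left(2 u \right)}}{5} is an antiderivative of f.
Check: d/du[- \frac{2 e^{u} \sin{\left(2 u \right)}}{5} + \frac{4 e^{u} \cos{\left(2 u \right)}}{5}] = - 2 e^{u} \sin{\left(2 u \right)} = f(u).
F(7) = - \frac{2 e^{7} \sin{\left(14 \right)}}{5} + \frac{4 e^{7} \cos{\left(14 \right)}}{5}; F(2) = \frac{4 e^{2} \cos{\left(4 \right)}}{5} - \frac{2 e^{2} \sin{\left(4 \right)}}{5}.
Integral = F(7) - F(2) = - \frac{2 e^{7} \sin{\left(14 \right)}}{5} + \frac{2 e^{2} \sin{\left(4 \right)}}{5} - \frac{4 e^{2} \cos{\left(4 \right)}}{5} + \frac{4 e^{7} \cos{\left(14 \right)}}{5}.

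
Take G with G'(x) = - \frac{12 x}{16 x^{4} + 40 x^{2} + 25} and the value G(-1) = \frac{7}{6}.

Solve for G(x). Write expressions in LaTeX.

The substitution u = 2 x^{2} + \frac{5}{2} works: G'(x) is exactly (dG/du)*(du/dx) for that inner function.
A general antiderivative is \frac{3}{4 \left(2 x^{2} + \frac{5}{2}\right)} + C.
The condition gives C = \frac{7}{6} - (\frac{1}{6}) = 1.
So G(x) = \frac{8 x^{2} + 13}{2 \left(4 x^{2} + 5\right)}.
Check: d/dx[\frac{8 x^{2} + 13}{2 \left(4 x^{2} + 5\right)}] = - \frac{12 x}{16 x^{4} + 40 x^{2} + 25} = G'(x).

G(x) = \frac{8 x^{2} + 13}{2 \left(4 x^{2} + 5\right)}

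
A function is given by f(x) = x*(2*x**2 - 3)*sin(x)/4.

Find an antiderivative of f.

An antiderivative is F(x) = (-2*x**3*cos(x) + 6*x**2*sin(x) + 15*x*cos(x) - 15*sin(x))/4.

For F(x) to be correct the identity F'(x) - f(x) = 0 must hold.
Check: d/dx[(-2*x**3*cos(x) + 6*x**2*sin(x) + 15*x*cos(x) - 15*sin(x))/4] = x**3*sin(x)/2 - 3*x*sin(x)/4, which equals f(x).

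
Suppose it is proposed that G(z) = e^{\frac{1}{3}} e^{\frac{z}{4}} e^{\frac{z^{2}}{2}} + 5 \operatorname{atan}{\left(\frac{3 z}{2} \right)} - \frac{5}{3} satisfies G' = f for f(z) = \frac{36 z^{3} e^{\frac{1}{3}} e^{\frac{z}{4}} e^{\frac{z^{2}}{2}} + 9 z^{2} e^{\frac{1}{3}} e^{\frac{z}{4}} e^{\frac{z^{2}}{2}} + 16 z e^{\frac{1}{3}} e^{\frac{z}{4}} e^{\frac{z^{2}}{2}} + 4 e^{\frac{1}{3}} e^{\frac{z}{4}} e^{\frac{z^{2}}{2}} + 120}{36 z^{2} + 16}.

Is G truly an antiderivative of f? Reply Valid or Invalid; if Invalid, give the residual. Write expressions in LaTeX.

d/dz[G] = \frac{36 z^{3} e^{\frac{1}{3}} e^{\frac{z}{4}} e^{\frac{z^{2}}{2}} + 9 z^{2} e^{\frac{1}{3}} e^{\frac{z}{4}} e^{\frac{z^{2}}{2}} + 16 z e^{\frac{1}{3}} e^{\frac{z}{4}} e^{\frac{z^{2}}{2}} + 4 e^{\frac{1}{3}} e^{\frac{z}{4}} e^{\frac{z^{2}}{2}} + 120}{36 z^{2} + 16}
This equals f(z) exactly, so the claim holds.

Valid - the claim checks out under differentiation.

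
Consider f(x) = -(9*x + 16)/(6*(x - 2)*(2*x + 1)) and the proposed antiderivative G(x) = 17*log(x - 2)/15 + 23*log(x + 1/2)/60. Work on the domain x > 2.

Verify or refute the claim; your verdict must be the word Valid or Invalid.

d/dx[G] = (91*x - 12)/(60*x**2 - 90*x - 60)
d/dx[G] - f(x) = 34/(15*x - 30) != 0.

Invalid: d/dx[G] - f = 34/(15*x - 30), which is not 0.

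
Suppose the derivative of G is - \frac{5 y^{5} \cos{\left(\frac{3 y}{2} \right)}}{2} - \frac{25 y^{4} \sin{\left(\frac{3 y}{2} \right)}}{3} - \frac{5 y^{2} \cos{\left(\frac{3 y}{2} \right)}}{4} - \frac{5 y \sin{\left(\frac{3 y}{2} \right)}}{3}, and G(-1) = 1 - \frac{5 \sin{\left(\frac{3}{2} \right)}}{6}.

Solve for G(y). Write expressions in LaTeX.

G'(y) has the shape u'v + uv' for u = - \frac{5 y^{5}}{3} - \frac{5 y^{2}}{6} and v = \sin{\left(\frac{3 y}{2} \right)} — it is the derivative of the product u*v.
A general antiderivative is - \frac{5 \left(\frac{2 y^{5}}{3} + \frac{y^{2}}{3}\right) \sin{\left(\frac{3 y}{2} \right)}}{2} + C.
The condition gives C = 1 - \frac{5 \sin{\left(\frac{3}{2} \right)}}{6} - (- \frac{5 \sin{\left(\frac{3}{2} \right)}}{6}) = 1.
So G(y) = - \frac{5 y^{5} \sin{\left(\frac{3 y}{2} \right)}}{3} - \frac{5 y^{2} \sin{\left(\frac{3 y}{2} \right)}}{6} + 1.
Check: d/dy[- \frac{5 y^{5} \sin{\left(\frac{3 y}{2} \right)}}{3} - \frac{5 y^{2} \sin{\left(\frac{3 y}{2} \right)}}{6} + 1] = - \frac{5 y^{5} \cos{\left(\frac{3 y}{2} \right)}}{2} - \frac{25 y^{4} \sin{\left(\frac{3 y}{2} \right)}}{3} - \frac{5 y^{2} \cos{\left(\frac{3 y}{2} \right)}}{4} - \frac{5 y \sin{\left(\frac{3 y}{2} \right)}}{3} = G'(y).

G(y) = - \frac{5 y^{5} \sin{\left(\frac{3 y}{2} \right)}}{3} - \frac{5 y^{2} \sin{\left(\frac{3 y}{2} \right)}}{6} + 1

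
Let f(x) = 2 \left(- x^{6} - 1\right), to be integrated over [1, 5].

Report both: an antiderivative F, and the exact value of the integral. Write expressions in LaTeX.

Antiderivative: F(x) = - \frac{2 x^{7}}{7} - 2 x; value = - \frac{156304}{7}

Since d/dx undoes antidifferentiation here, F'(x) = f(x) is required of F(x).
F(x) = - \frac{2 x^{7}}{7} - 2 x is an antiderivative of f.
Check: d/dx[- \frac{2 x^{7}}{7} - 2 x] = - 2 x^{6} - 2, which equals f(x).
F(5) = - \frac{156320}{7}; F(1) = - \frac{16}{7}.
Integral = F(5) - F(1) = - \frac{156304}{7}.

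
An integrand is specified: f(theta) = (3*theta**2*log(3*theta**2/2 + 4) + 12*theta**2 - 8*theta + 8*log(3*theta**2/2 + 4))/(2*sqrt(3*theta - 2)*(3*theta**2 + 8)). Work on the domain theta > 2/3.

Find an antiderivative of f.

An antiderivative is F(theta) = sqrt(3*theta - 2)*log(3*theta**2/2 + 4)/3.

Recognize the product-rule pattern: f = u'v + uv' with u = sqrt(3*theta - 2)/3, v = log(3*theta**2/2 + 4), so integration by parts undoes it.
Check: d/dtheta[sqrt(3*theta - 2)*log(3*theta**2/2 + 4)/3] = (3*theta**2*log(3*theta**2/2 + 4) + 12*theta**2 - 8*theta + 8*log(3*theta**2/2 + 4))/(6*theta**2*sqrt(3*theta - 2) + 16*sqrt(3*theta - 2)), which equals f(theta).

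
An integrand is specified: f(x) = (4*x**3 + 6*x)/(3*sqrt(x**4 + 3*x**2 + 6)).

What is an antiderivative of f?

The substitution u = x**4 + 3*x**2 + 6 works: f is exactly (dF/du)*(du/dx) for that inner function.
Check: d/dx[2*sqrt(x**4 + 3*x**2 + 6)/3] = (4*x**3 + 6*x)/(3*sqrt(x**4 + 3*x**2 + 6)) = f(x).

An antiderivative is F(x) = 2*sqrt(x**4 + 3*x**2 + 6)/3.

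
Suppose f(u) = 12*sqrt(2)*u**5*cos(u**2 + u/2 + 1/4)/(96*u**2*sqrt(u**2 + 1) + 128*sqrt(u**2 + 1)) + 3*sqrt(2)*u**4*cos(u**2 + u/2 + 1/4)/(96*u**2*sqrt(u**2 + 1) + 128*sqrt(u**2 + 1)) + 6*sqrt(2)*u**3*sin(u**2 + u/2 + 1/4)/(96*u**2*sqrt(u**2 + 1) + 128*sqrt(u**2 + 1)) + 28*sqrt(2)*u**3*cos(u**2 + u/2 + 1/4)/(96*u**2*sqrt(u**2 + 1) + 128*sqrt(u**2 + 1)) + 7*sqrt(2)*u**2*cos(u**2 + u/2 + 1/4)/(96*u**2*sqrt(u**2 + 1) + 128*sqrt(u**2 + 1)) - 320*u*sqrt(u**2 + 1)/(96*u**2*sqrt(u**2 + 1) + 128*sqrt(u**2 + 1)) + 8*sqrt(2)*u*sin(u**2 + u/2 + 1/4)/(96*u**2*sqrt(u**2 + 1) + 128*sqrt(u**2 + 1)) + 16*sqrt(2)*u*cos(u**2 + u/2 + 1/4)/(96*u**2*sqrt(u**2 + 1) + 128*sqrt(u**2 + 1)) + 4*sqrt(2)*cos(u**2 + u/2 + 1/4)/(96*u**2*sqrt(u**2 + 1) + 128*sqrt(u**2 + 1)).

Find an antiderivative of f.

An antiderivative is F(u) = -(-3*sqrt(2)*sqrt(u**2 + 1)*sin(u**2 + u/2 + 1/4) + 80*log(3*u**2 + 4))/48.

The integrand splits into summands that can be handled one at a time.
Check: d/du[-(-3*sqrt(2)*sqrt(u**2 + 1)*sin(u**2 + u/2 + 1/4) + 80*log(3*u**2 + 4))/48] = (12*sqrt(2)*u**5*cos(u**2 + u/2 + 1/4) + 3*sqrt(2)*u**4*cos(u**2 + u/2 + 1/4) + 6*sqrt(2)*u**3*sin(u**2 + u/2 + 1/4) + 28*sqrt(2)*u**3*cos(u**2 + u/2 + 1/4) + 7*sqrt(2)*u**2*cos(u**2 + u/2 + 1/4) - 320*u*sqrt(u**2 + 1) + 8*sqrt(2)*u*sin(u**2 + u/2 + 1/4) + 16*sqrt(2)*u*cos(u**2 + u/2 + 1/4) + 4*sqrt(2)*cos(u**2 + u/2 + 1/4))/(96*u**2*sqrt(u**2 + 1) + 128*sqrt(u**2 + 1)), which equals f(u).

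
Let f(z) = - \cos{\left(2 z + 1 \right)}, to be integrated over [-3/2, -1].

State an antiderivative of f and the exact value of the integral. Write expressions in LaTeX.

Antiderivative: F(z) = - \frac{\sin{\left(2 z + 1 \right)}}{2}; value = - \frac{\sin{\left(2 \right)}}{2} + \frac{\sin{\left(1 \right)}}{2}

For F(z) to be correct the identity F'(z) - f(z) = 0 must hold.
F(z) = - \frac{\sin{\left(2 z + 1 \right)}}{2} is an antiderivative of f.
Check: d/dz[- \frac{\sin{\left(2 z + 1 \right)}}{2}] = - \cos{\left(2 z + 1 \right)} = f(z).
F(-1) = \frac{\sin{\left(1 \right)}}{2}; F(-3/2) = \frac{\sin{\left(2 \right)}}{2}.
Integral = F(-1) - F(-3/2) = - \frac{\sin{\left(2 \right)}}{2} + \frac{\sin{\left(1 \right)}}{2}.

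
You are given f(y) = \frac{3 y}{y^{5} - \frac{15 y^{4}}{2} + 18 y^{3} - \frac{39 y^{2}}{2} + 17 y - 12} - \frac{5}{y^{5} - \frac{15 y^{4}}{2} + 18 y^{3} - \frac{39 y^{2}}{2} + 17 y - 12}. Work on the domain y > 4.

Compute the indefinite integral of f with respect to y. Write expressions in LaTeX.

F(y) = \frac{7 \log{\left(y - 4 \right)}}{85} - \frac{\log{\left(y - 2 \right)}}{5} - \frac{8 \log{\left(y - \frac{3}{2} \right)}}{65} + \frac{133 \log{\left(y^{2} + 1 \right)}}{1105} + \frac{282 \operatorname{atan}{\left(y \right)}}{1105} + C

The denominator factors as \left(y - 4\right) \left(y - 2\right) \left(2 y - 3\right) \left(y^{2} + 1\right); partial fractions split f into directly integrable pieces: \frac{2 \left(133 y + 141\right)}{1105 \left(y^{2} + 1\right)} - \frac{16}{65 \left(2 y - 3\right)} - \frac{1}{5 \left(y - 2\right)} + \frac{7}{85 \left(y - 4\right)}.
Check: d/dy[\frac{7 \log{\left(y - 4 \right)}}{85} - \frac{\log{\left(y - 2 \right)}}{5} - \frac{8 \log{\left(y - \frac{3}{2} \right)}}{65} + \frac{133 \log{\left(y^{2} + 1 \right)}}{1105} + \frac{282 \operatorname{atan}{\left(y \right)}}{1105}] = \frac{6 y - 10}{2 y^{5} - 15 y^{4} + 36 y^{3} - 39 y^{2} + 34 y - 24}, which equals f(y).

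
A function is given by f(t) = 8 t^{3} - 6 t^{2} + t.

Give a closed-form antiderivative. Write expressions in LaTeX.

An antiderivative is F(t) = 2 t^{4} - 2 t^{3} + \frac{t^{2}}{2}.

f matches the chain-rule pattern g'(h)*h' with inner function h(t) = 2 t^{2} - t; substituting u = h(t) collapses the integral.
Check: d/dt[2 t^{4} - 2 t^{3} + \frac{t^{2}}{2}] = 8 t^{3} - 6 t^{2} + t = f(t).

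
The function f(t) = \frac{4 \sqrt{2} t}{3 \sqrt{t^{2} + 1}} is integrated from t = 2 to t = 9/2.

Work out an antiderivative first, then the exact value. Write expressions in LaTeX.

The substitution u = 2 t^{2} + 2 works: f is exactly (dF/du)*(du/dt) for that inner function.
F(t) = \frac{4 \sqrt{2} \sqrt{t^{2} + 1}}{3} is an antiderivative of f.
Check: d/dt[\frac{4 \sqrt{2} \sqrt{t^{2} + 1}}{3}] = \frac{4 \sqrt{2} t}{3 \sqrt{t^{2} + 1}} = f(t).
F(9/2) = \frac{2 \sqrt{170}}{3}; F(2) = \frac{4 \sqrt{10}}{3}.
Integral = F(9/2) - F(2) = - \frac{4 \sqrt{10}}{3} + \frac{2 \sqrt{170}}{3}.

Antiderivative: F(t) = \frac{4 \sqrt{2} \sqrt{t^{2} + 1}}{3}; value = - \frac{4 \sqrt{10}}{3} + \frac{2 \sqrt{170}}{3}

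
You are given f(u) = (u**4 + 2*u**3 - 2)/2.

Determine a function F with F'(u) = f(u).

An antiderivative F(u) passes only if d/du[F] lands on f(u) exactly.
Check: d/du[u**5/10 + u**4/4 - u] = u**4/2 + u**3 - 1, which equals f(u).

An antiderivative is F(u) = u**5/10 + u**4/4 - u.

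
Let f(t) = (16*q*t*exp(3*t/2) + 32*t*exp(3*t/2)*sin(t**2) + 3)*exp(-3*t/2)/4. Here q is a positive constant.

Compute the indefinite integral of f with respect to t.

F(t) = (4*q*t**2*exp(3*t/2) - 8*exp(3*t/2)*cos(t**2) - 1)*exp(-3*t/2)/2 + C

A candidate is checked by its d/dt: the result must match f(t).
Check: d/dt[(4*q*t**2*exp(3*t/2) - 8*exp(3*t/2)*cos(t**2) - 1)*exp(-3*t/2)/2] = (16*q*t*exp(3*t/2) + 32*t*exp(3*t/2)*sin(t**2) + 3)*exp(-3*t/2)/4 = f(t).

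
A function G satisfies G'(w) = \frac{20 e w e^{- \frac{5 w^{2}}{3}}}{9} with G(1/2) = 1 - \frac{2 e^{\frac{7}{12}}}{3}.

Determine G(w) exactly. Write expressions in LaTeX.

G(w) = \frac{3 - 2 e^{1 - \frac{5 w^{2}}{3}}}{3}

G'(w) matches the chain-rule pattern g'(h)*h' with inner function h(w) = 1 - \frac{5 w^{2}}{3}; substituting u = h(w) collapses the integral.
A general antiderivative is - \frac{2 e^{1 - \frac{5 w^{2}}{3}}}{3} + C.
The condition gives C = 1 - \frac{2 e^{\frac{7}{12}}}{3} - (- \frac{2 e^{\frac{7}{12}}}{3}) = 1.
So G(w) = \frac{3 - 2 e^{1 - \frac{5 w^{2}}{3}}}{3}.
Check: d/dw[\frac{3 - 2 e^{1 - \frac{5 w^{2}}{3}}}{3}] = \frac{20 e w e^{- \frac{5 w^{2}}{3}}}{9} = G'(w).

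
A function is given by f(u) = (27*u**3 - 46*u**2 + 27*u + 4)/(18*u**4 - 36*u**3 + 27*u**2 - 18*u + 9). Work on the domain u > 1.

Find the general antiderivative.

Whatever form F(u) takes, F'(u) = f(u) is non-negotiable.
Check: d/du[(27*(u - 1)*log(4*u**2 + 2) - 16)/(36*(u - 1))] = (27*u**3 - 46*u**2 + 27*u + 4)/(18*u**4 - 36*u**3 + 27*u**2 - 18*u + 9) = f(u).

F(u) = (27*(u - 1)*log(4*u**2 + 2) - 16)/(36*(u - 1)) + C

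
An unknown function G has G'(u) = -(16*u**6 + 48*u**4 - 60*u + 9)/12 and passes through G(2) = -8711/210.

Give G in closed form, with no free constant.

Any candidate G(u) must reproduce the stated G'(u) exactly.
A general antiderivative is -4*u**7/21 - 4*u**5/5 + 5*u**2/2 - 3*u/4 + C.
The condition gives C = -8711/210 - (-8711/210) = 0.
So G(u) = -4*u**7/21 - 4*u**5/5 + 5*u**2/2 - 3*u/4.
Check: d/du[-4*u**7/21 - 4*u**5/5 + 5*u**2/2 - 3*u/4] = -4*u**6/3 - 4*u**4 + 5*u - 3/4, which equals G'(u).

G(u) = -4*u**7/21 - 4*u**5/5 + 5*u**2/2 - 3*u/4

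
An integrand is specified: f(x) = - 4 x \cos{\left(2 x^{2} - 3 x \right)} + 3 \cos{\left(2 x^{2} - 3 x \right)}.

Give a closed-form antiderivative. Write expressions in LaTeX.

f matches the chain-rule pattern g'(h)*h' with inner function h(x) = 2 x^{2} - 3 x; substituting u = h(x) collapses the integral.
Check: d/dx[- \sin{\left(2 x^{2} - 3 x \right)}] = - 4 x \cos{\left(2 x^{2} - 3 x \right)} + 3 \cos{\left(2 x^{2} - 3 x \right)} = f(x).

An antiderivative is F(x) = - \sin{\left(2 x^{2} - 3 x \right)}.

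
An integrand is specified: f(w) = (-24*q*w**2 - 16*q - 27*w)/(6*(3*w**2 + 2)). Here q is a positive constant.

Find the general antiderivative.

Check any antiderivative F(w) by computing F'(w) and comparing it with f(w).
Check: d/dw[(-16*q*w - 9*log(w**2 + 2/3))/12] = (-24*q*w**2 - 16*q - 27*w)/(18*w**2 + 12), which equals f(w).

F(w) = (-16*q*w - 9*log(w**2 + 2/3))/12 + C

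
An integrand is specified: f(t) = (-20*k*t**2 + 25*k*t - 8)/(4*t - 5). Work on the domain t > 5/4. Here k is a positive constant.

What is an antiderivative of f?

For F(t) to be correct the identity F'(t) - f(t) = 0 must hold.
Check: d/dt[-5*k*t**2/2 - 2*log(2*t - 5/2)] = (-20*k*t**2 + 25*k*t - 8)/(4*t - 5) = f(t).

An antiderivative is F(t) = -5*k*t**2/2 - 2*log(2*t - 5/2).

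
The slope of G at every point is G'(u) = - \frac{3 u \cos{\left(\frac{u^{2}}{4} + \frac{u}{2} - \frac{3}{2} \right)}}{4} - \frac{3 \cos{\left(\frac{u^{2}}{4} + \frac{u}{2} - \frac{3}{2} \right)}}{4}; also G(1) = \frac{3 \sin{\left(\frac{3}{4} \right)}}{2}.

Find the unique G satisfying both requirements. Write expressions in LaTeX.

The substitution w = \frac{u^{2}}{4} + \frac{u}{2} - \frac{3}{2} works: G'(u) is exactly (dG/dw)*(dw/du) for that inner function.
A general antiderivative is - \frac{3 \sin{\left(\frac{u^{2}}{4} + \frac{u}{2} - \frac{3}{2} \right)}}{2} + C.
The condition gives C = \frac{3 \sin{\left(\frac{3}{4} \right)}}{2} - (\frac{3 \sin{\left(\frac{3}{4} \right)}}{2}) = 0.
So G(u) = - \frac{3 \sin{\left(\frac{u^{2}}{4} + \frac{u}{2} - \frac{3}{2} \right)}}{2}.
Check: d/du[- \frac{3 \sin{\left(\frac{u^{2}}{4} + \frac{u}{2} - \frac{3}{2} \right)}}{2}] = - \frac{3 u \cos{\left(\frac{u^{2}}{4} + \frac{u}{2} - \frac{3}{2} \right)}}{4} - \frac{3 \cos{\left(\frac{u^{2}}{4} + \frac{u}{2} - \frac{3}{2} \right)}}{4} = G'(u).

G(u) = - \frac{3 \sin{\left(\frac{u^{2}}{4} + \frac{u}{2} - \frac{3}{2} \right)}}{2}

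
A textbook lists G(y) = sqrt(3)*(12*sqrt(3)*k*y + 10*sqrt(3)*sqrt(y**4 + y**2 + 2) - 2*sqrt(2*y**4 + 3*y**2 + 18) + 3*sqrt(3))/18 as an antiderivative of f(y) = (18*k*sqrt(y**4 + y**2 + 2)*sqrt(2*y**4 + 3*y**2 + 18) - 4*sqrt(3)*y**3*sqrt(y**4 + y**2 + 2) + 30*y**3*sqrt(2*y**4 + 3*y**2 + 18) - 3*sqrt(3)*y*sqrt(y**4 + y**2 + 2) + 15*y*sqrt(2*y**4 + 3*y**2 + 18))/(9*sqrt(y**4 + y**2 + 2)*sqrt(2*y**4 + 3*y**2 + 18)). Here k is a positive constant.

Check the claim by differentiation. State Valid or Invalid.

Valid: G'(y) = f(y).

d/dy[G] = (18*k*sqrt(y**4 + y**2 + 2)*sqrt(2*y**4 + 3*y**2 + 18) - 4*sqrt(3)*y**3*sqrt(y**4 + y**2 + 2) + 30*y**3*sqrt(2*y**4 + 3*y**2 + 18) - 3*sqrt(3)*y*sqrt(y**4 + y**2 + 2) + 15*y*sqrt(2*y**4 + 3*y**2 + 18))/(9*sqrt(y**4 + y**2 + 2)*sqrt(2*y**4 + 3*y**2 + 18))
This equals f(y) exactly, so the claim holds.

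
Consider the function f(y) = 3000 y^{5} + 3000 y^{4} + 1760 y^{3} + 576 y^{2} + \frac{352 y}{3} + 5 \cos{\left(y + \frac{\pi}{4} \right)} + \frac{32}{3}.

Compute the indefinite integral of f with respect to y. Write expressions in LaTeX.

F(y) = \frac{13500 y^{6} + 16200 y^{5} + 11880 y^{4} + 5184 y^{3} + 1584 y^{2} + 288 y + 135 \sin{\left(y + \frac{\pi}{4} \right)} + 32}{27} + C

Integrate term by term and add the pieces.
Check: d/dy[\frac{13500 y^{6} + 16200 y^{5} + 11880 y^{4} + 5184 y^{3} + 1584 y^{2} + 288 y + 135 \sin{\left(y + \frac{\pi}{4} \right)} + 32}{27}] = 3000 y^{5} + 3000 y^{4} + 1760 y^{3} + 576 y^{2} + \frac{352 y}{3} + 5 \cos{\left(y + \frac{\pi}{4} \right)} + \frac{32}{3} = f(y).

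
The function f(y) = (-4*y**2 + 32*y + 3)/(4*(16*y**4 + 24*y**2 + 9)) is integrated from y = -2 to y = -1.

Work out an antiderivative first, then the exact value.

Recognize the product-rule pattern: f = u'v + uv' with u = 1/(4*y**2 + 3), v = y/4 - 1, so integration by parts undoes it.
F(y) = (y - 4)/(4*(4*y**2 + 3)) is an antiderivative of f.
Check: d/dy[(y - 4)/(4*(4*y**2 + 3))] = (-4*y**2 + 32*y + 3)/(64*y**4 + 96*y**2 + 36), which equals f(y).
F(-1) = -5/28; F(-2) = -3/38.
Integral = F(-1) - F(-2) = -53/532.

Antiderivative: F(y) = (y - 4)/(4*(4*y**2 + 3)); value = -53/532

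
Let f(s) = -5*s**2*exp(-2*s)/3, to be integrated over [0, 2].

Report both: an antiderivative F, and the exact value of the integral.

Recognize the product-rule pattern: f = u'v + uv' with u = 5*s**2/6 + 5*s/6 + 5/12, v = exp(-2*s), so integration by parts undoes it.
F(s) = 5*(2*s**2 + 2*s + 1)*exp(-2*s)/12 is an antiderivative of f.
Check: d/ds[5*(2*s**2 + 2*s + 1)*exp(-2*s)/12] = -5*s**2*exp(-2*s)/3 = f(s).
F(2) = 65*exp(-4)/12; F(0) = 5/12.
Integral = F(2) - F(0) = -5/12 + 65*exp(-4)/12.

Antiderivative: F(s) = 5*(2*s**2 + 2*s + 1)*exp(-2*s)/12; value = -5/12 + 65*exp(-4)/12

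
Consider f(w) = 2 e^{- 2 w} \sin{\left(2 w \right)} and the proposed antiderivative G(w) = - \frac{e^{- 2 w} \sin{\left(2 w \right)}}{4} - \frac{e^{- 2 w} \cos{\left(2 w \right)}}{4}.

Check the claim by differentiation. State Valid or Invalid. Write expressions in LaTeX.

d/dw[G] = e^{- 2 w} \sin{\left(2 w \right)}
d/dw[G] - f(w) = - e^{- 2 w} \sin{\left(2 w \right)} != 0.

Invalid: d/dw[G] - f = - e^{- 2 w} \sin{\left(2 w \right)}, which is not 0.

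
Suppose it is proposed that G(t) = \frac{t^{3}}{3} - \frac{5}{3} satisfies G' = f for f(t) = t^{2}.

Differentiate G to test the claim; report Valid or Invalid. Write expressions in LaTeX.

d/dt[G] = t^{2}
This equals f(t) exactly, so the claim holds.

Valid. The derivative of G reproduces f.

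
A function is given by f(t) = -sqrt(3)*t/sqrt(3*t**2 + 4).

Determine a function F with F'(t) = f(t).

An antiderivative is F(t) = -sqrt(t**2 + 4/3).

The substitution u = t**2 + 4/3 works: f is exactly (dF/du)*(du/dt) for that inner function.
Check: d/dt[-sqrt(t**2 + 4/3)] = -sqrt(3)*t/sqrt(3*t**2 + 4) = f(t).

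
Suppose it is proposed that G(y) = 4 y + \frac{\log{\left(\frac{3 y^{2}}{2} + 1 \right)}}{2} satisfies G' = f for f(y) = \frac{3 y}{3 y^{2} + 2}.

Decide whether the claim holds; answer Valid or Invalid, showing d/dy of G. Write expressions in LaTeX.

d/dy[G] = \frac{12 y^{2} + 3 y + 8}{3 y^{2} + 2}
d/dy[G] - f(y) = 4 != 0.

Invalid: d/dy[G] - f = 4, which is not 0.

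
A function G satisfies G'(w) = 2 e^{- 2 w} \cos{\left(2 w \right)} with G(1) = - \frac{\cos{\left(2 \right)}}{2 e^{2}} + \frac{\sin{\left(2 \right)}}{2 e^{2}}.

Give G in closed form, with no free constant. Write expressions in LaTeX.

G(w) = \frac{\left(\sin{\left(2 w \right)} - \cos{\left(2 w \right)}\right) e^{- 2 w}}{2}

A first test for any G(w): its w-derivative must equal the given G'(w).
A general antiderivative is \frac{e^{- 2 w} \sin{\left(2 w \right)}}{2} - \frac{e^{- 2 w} \cos{\left(2 w \right)}}{2} + C.
The condition gives C = - \frac{\cos{\left(2 \right)}}{2 e^{2}} + \frac{\sin{\left(2 \right)}}{2 e^{2}} - (- \frac{\cos{\left(2 \right)}}{2 e^{2}} + \frac{\sin{\left(2 \right)}}{2 e^{2}}) = 0.
So G(w) = \frac{\left(\sin{\left(2 w \right)} - \cos{\left(2 w \right)}\right) e^{- 2 w}}{2}.
Check: d/dw[\frac{\left(\sin{\left(2 w \right)} - \cos{\left(2 w \right)}\right) e^{- 2 w}}{2}] = 2 e^{- 2 w} \cos{\left(2 w \right)} = G'(w).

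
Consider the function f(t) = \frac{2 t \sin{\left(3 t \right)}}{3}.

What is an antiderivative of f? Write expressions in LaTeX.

An antiderivative F(t) passes only if d/dt[F] lands on f(t) exactly.
Check: d/dt[- \frac{2 t \cos{\left(3 t \right)}}{9} + \frac{2 \sin{\left(3 t \right)}}{27}] = \frac{2 t \sin{\left(3 t \right)}}{3} = f(t).

An antiderivative is F(t) = - \frac{2 t \cos{\left(3 t \right)}}{9} + \frac{2 \sin{\left(3 t \right)}}{27}.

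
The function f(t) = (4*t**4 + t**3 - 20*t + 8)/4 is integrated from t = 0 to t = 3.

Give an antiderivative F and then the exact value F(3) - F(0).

Any candidate F(t) must reproduce f(t) exactly when differentiated.
F(t) = t*(16*t**4 + 5*t**3 - 200*t + 160)/80 is an antiderivative of f.
Check: d/dt[t*(16*t**4 + 5*t**3 - 200*t + 160)/80] = t**4 + t**3/4 - 5*t + 2, which equals f(t).
F(3) = 2973/80; F(0) = 0.
Integral = F(3) - F(0) = 2973/80.

Antiderivative: F(t) = t*(16*t**4 + 5*t**3 - 200*t + 160)/80; value = 2973/80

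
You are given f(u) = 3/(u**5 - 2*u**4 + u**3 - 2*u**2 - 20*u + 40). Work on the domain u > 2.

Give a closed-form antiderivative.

The denominator factors as (u - 2)**2*(u + 2)*(u**2 + 5); partial fractions split f into directly integrable pieces: (u + 2)/(27*(u**2 + 5)) + 1/(48*(u + 2)) - 25/(432*(u - 2)) + 1/(12*(u - 2)**2).
Check: d/du[(-125*u*log(u - 2) + 45*u*log(u + 2) + 40*u*log(u**2 + 5) + 32*sqrt(5)*u*atan(sqrt(5)*u/5) + 250*log(u - 2) - 90*log(u + 2) - 80*log(u**2 + 5) - 64*sqrt(5)*atan(sqrt(5)*u/5) - 180)/(2160*u - 4320)] = 3/(u**5 - 2*u**4 + u**3 - 2*u**2 - 20*u + 40) = f(u).

An antiderivative is F(u) = (-125*u*log(u - 2) + 45*u*log(u + 2) + 40*u*log(u**2 + 5) + 32*sqrt(5)*u*atan(sqrt(5)*u/5) + 250*log(u - 2) - 90*log(u + 2) - 80*log(u**2 + 5) - 64*sqrt(5)*atan(sqrt(5)*u/5) - 180)/(2160*u - 4320).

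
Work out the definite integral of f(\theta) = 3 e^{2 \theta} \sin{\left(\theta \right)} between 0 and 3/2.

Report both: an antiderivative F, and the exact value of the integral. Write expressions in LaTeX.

Since d/d\theta undoes antidifferentiation here, F'(\theta) = f(\theta) is required of F(\theta).
F(\theta) = - \frac{3 \left(- 2 \sin{\left(\theta \right)} + \cos{\left(\theta \right)}\right) e^{2 \theta}}{5} is an antiderivative of f.
Check: d/d\theta[- \frac{3 \left(- 2 \sin{\left(\theta \right)} + \cos{\left(\theta \right)}\right) e^{2 \theta}}{5}] = 3 e^{2 \theta} \sin{\left(\theta \right)} = f(\theta).
F(3/2) = - \frac{3 e^{3} \cos{\left(\frac{3}{2} \right)}}{5} + \frac{6 e^{3} \sin{\left(\frac{3}{2} \right)}}{5}; F(0) = - \frac{3}{5}.
Integral = F(3/2) - F(0) = - \frac{3 e^{3} \cos{\left(\frac{3}{2} \right)}}{5} + \frac{3}{5} + \frac{6 e^{3} \sin{\left(\frac{3}{2} \right)}}{5}.

Antiderivative: F(\theta) = - \frac{3 \left(- 2 \sin{\left(\theta \right)} + \cos{\left(\theta \right)}\right) e^{2 \theta}}{5}; value = - \frac{3 e^{3} \cos{\left(\frac{3}{2} \right)}}{5} + \frac{3}{5} + \frac{6 e^{3} \sin{\left(\frac{3}{2} \right)}}{5}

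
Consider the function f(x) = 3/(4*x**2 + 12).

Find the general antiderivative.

Recover f(x) by differentiating a candidate F(x); any mismatch rules it out.
Check: d/dx[sqrt(3)*atan(sqrt(3)*x/3)/4] = 3/(4*x**2 + 12) = f(x).

F(x) = sqrt(3)*atan(sqrt(3)*x/3)/4 + C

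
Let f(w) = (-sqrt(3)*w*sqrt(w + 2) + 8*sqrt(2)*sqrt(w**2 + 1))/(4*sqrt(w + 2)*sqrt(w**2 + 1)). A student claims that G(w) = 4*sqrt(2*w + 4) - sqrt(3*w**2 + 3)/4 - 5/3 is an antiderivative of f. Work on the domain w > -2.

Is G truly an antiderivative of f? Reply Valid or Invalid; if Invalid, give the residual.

Valid. The derivative of G reproduces f.

d/dw[G] = (-sqrt(3)*w*sqrt(w + 2) + 8*sqrt(2)*sqrt(w**2 + 1))/(4*sqrt(w + 2)*sqrt(w**2 + 1))
This equals f(w) exactly, so the claim holds.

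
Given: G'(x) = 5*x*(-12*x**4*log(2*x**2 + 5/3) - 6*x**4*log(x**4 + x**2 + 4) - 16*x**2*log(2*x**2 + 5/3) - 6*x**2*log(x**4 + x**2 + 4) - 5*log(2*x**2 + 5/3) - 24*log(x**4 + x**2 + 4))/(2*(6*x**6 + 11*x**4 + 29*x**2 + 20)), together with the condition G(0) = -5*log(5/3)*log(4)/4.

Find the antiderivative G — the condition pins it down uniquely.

G'(x) has the shape u'v + uv' for u = -5*log(2*x**2 + 5/3)/4 and v = log(x**4 + x**2 + 4) — it is the derivative of the product u*v.
A general antiderivative is -5*log(2*x**2 + 5/3)*log(x**4 + x**2 + 4)/4 + C.
The condition gives C = -5*log(5/3)*log(4)/4 - (-5*log(5/3)*log(4)/4) = 0.
So G(x) = -5*log(2*x**2 + 5/3)*log(x**4 + x**2 + 4)/4.
Check: d/dx[-5*log(2*x**2 + 5/3)*log(x**4 + x**2 + 4)/4] = (-60*x**5*log(2*x**2 + 5/3) - 30*x**5*log(x**4 + x**2 + 4) - 80*x**3*log(2*x**2 + 5/3) - 30*x**3*log(x**4 + x**2 + 4) - 25*x*log(2*x**2 + 5/3) - 120*x*log(x**4 + x**2 + 4))/(12*x**6 + 22*x**4 + 58*x**2 + 40), which equals G'(x).

G(x) = -5*log(2*x**2 + 5/3)*log(x**4 + x**2 + 4)/4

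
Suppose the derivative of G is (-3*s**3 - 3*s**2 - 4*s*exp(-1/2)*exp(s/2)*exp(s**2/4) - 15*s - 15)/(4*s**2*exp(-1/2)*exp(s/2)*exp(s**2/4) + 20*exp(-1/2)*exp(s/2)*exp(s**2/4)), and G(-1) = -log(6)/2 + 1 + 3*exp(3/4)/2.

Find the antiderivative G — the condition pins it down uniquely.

For G(s) to be correct, d/ds[G] must agree with the stated G'(s) identically.
A general antiderivative is 3*exp(-s**2/4 - s/2 + 1/2)/2 - log(s**2 + 5)/2 + C.
The condition gives C = -log(6)/2 + 1 + 3*exp(3/4)/2 - (-log(6)/2 + 3*exp(3/4)/2) = 1.
So G(s) = 3*exp(-s**2/4 - s/2 + 1/2)/2 - log(s**2 + 5)/2 + 1.
Check: d/ds[3*exp(-s**2/4 - s/2 + 1/2)/2 - log(s**2 + 5)/2 + 1] = (-3*s**3 - 3*s**2 - 4*s*exp(-1/2)*exp(s/2)*exp(s**2/4) - 15*s - 15)/(4*s**2*exp(-1/2)*exp(s/2)*exp(s**2/4) + 20*exp(-1/2)*exp(s/2)*exp(s**2/4)) = G'(s).

G(s) = 3*exp(-s**2/4 - s/2 + 1/2)/2 - log(s**2 + 5)/2 + 1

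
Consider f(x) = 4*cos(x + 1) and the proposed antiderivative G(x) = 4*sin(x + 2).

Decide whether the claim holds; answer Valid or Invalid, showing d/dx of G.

Invalid: d/dx[G] - f = -4*cos(x + 1) + 4*cos(x + 2), which is not 0.

d/dx[G] = 4*cos(x + 2)
d/dx[G] - f(x) = -4*cos(x + 1) + 4*cos(x + 2) != 0.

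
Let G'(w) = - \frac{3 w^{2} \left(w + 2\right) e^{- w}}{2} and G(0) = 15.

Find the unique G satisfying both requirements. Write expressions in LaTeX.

G'(w) has the shape u'v + uv' for u = \frac{3 w^{3}}{2} + \frac{15 w^{2}}{2} + 15 w + 15 and v = e^{- w} — it is the derivative of the product u*v.
A general antiderivative is \frac{\left(3 w^{3} + 15 w^{2} + 30 w + 30\right) e^{- w}}{2} + C.
The condition gives C = 15 - (15) = 0.
So G(w) = \frac{3 \left(w^{3} + 5 w^{2} + 10 w + 10\right) e^{- w}}{2}.
Check: d/dw[\frac{3 \left(w^{3} + 5 w^{2} + 10 w + 10\right) e^{- w}}{2}] = \frac{\left(- 3 w^{3} - 6 w^{2}\right) e^{- w}}{2}, which equals G'(w).

G(w) = \frac{3 \left(w^{3} + 5 w^{2} + 10 w + 10\right) e^{- w}}{2}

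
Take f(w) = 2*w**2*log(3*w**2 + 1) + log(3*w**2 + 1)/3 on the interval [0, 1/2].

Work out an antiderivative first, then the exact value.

Antiderivative: F(w) = (18*w**3*log(3*w**2 + 1) - 12*w**3 + 9*w*log(3*w**2 + 1) - 6*w + 2*sqrt(3)*atan(sqrt(3)*w))/27; value = -1/6 + 2*sqrt(3)*atan(sqrt(3)/2)/27 + log(7/4)/4

The integrand splits into summands that can be handled one at a time.
F(w) = (18*w**3*log(3*w**2 + 1) - 12*w**3 + 9*w*log(3*w**2 + 1) - 6*w + 2*sqrt(3)*atan(sqrt(3)*w))/27 is an antiderivative of f.
Check: d/dw[(18*w**3*log(3*w**2 + 1) - 12*w**3 + 9*w*log(3*w**2 + 1) - 6*w + 2*sqrt(3)*atan(sqrt(3)*w))/27] = 2*w**2*log(3*w**2 + 1) + log(3*w**2 + 1)/3 = f(w).
F(1/2) = -1/6 + 2*sqrt(3)*atan(sqrt(3)/2)/27 + log(7/4)/4; F(0) = 0.
Integral = F(1/2) - F(0) = -1/6 + 2*sqrt(3)*atan(sqrt(3)/2)/27 + log(7/4)/4.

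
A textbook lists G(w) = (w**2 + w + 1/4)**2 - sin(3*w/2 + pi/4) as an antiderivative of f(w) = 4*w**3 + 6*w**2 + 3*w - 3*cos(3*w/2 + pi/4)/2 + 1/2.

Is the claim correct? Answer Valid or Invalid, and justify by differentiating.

Valid - the claim checks out under differentiation.

d/dw[G] = 4*w**3 + 6*w**2 + 3*w - 3*cos(3*w/2 + pi/4)/2 + 1/2
This equals f(w) exactly, so the claim holds.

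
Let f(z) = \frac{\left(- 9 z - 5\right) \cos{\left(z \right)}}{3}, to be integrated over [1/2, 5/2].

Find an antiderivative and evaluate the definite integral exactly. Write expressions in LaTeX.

Check any antiderivative F(z) by computing F'(z) and comparing it with f(z).
F(z) = \frac{- 9 z \sin{\left(z \right)} - 5 \sin{\left(z \right)} - 9 \cos{\left(z \right)}}{3} is an antiderivative of f.
Check: d/dz[\frac{- 9 z \sin{\left(z \right)} - 5 \sin{\left(z \right)} - 9 \cos{\left(z \right)}}{3}] = - 3 z \cos{\left(z \right)} - \frac{5 \cos{\left(z \right)}}{3}, which equals f(z).
F(5/2) = - \frac{55 \sin{\left(\frac{5}{2} \right)}}{6} - 3 \cos{\left(\frac{5}{2} \right)}; F(1/2) = - 3 \cos{\left(\frac{1}{2} \right)} - \frac{19 \sin{\left(\frac{1}{2} \right)}}{6}.
Integral = F(5/2) - F(1/2) = - \frac{55 \sin{\left(\frac{5}{2} \right)}}{6} + \frac{19 \sin{\left(\frac{1}{2} \right)}}{6} - 3 \cos{\left(\frac{5}{2} \right)} + 3 \cos{\left(\frac{1}{2} \right)}.

Antiderivative: F(z) = \frac{- 9 z \sin{\left(z \right)} - 5 \sin{\left(z \right)} - 9 \cos{\left(z \right)}}{3}; value = - \frac{55 \sin{\left(\frac{5}{2} \right)}}{6} + \frac{19 \sin{\left(\frac{1}{2} \right)}}{6} - 3 \cos{\left(\frac{5}{2} \right)} + 3 \cos{\left(\frac{1}{2} \right)}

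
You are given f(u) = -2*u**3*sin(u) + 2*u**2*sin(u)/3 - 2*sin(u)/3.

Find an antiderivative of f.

An antiderivative is F(u) = 2*u**3*cos(u) - 6*u**2*sin(u) - 2*u**2*cos(u)/3 + 4*u*sin(u)/3 - 12*u*cos(u) + 12*sin(u) + 2*cos(u).

The integrand splits into summands that can be handled one at a time.
Check: d/du[2*u**3*cos(u) - 6*u**2*sin(u) - 2*u**2*cos(u)/3 + 4*u*sin(u)/3 - 12*u*cos(u) + 12*sin(u) + 2*cos(u)] = -2*u**3*sin(u) + 2*u**2*sin(u)/3 - 2*sin(u)/3 = f(u).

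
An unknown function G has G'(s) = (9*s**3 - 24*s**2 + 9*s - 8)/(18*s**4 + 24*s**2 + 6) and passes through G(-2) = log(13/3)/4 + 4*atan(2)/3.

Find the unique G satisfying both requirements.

For G(s) to be correct, d/ds[G] must agree with the stated G'(s) identically.
A general antiderivative is log(s**2 + 1/3)/4 - 4*atan(s)/3 + C.
The condition gives C = log(13/3)/4 + 4*atan(2)/3 - (log(13/3)/4 + 4*atan(2)/3) = 0.
So G(s) = log(s**2 + 1/3)/4 - 4*atan(s)/3.
Check: d/ds[log(s**2 + 1/3)/4 - 4*atan(s)/3] = (9*s**3 - 24*s**2 + 9*s - 8)/(18*s**4 + 24*s**2 + 6) = G'(s).

G(s) = log(s**2 + 1/3)/4 - 4*atan(s)/3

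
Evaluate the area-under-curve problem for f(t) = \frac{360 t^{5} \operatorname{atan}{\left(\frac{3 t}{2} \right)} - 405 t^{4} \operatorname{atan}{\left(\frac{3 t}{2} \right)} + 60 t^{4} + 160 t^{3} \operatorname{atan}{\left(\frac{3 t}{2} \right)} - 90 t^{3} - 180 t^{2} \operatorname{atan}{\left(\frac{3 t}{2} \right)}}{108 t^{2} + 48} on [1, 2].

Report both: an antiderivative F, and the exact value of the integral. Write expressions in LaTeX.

Recognize the product-rule pattern: f = u'v + uv' with u = \frac{5 t^{4}}{6} - \frac{5 t^{3}}{4}, v = \operatorname{atan}{\left(\frac{3 t}{2} \right)}, so integration by parts undoes it.
F(t) = \frac{5 t^{4} \operatorname{atan}{\left(\frac{3 t}{2} \right)}}{6} - \frac{5 t^{3} \operatorname{atan}{\left(\frac{3 t}{2} \right)}}{4} is an antiderivative of f.
Check: d/dt[\frac{5 t^{4} \operatorname{atan}{\left(\frac{3 t}{2} \right)}}{6} - \frac{5 t^{3} \operatorname{atan}{\left(\frac{3 t}{2} \right)}}{4}] = \frac{360 t^{5} \operatorname{atan}{\left(\frac{3 t}{2} \right)} - 405 t^{4} \operatorname{atan}{\left(\frac{3 t}{2} \right)} + 60 t^{4} + 160 t^{3} \operatorname{atan}{\left(\frac{3 t}{2} \right)} - 90 t^{3} - 180 t^{2} \operatorname{atan}{\left(\frac{3 t}{2} \right)}}{108 t^{2} + 48} = f(t).
F(2) = \frac{10 \operatorname{atan}{\left(3 \right)}}{3}; F(1) = - \frac{5 \operatorname{atan}{\left(\frac{3}{2} \right)}}{12}.
Integral = F(2) - F(1) = \frac{5 \operatorname{atan}{\left(\frac{3}{2} \right)}}{12} + \frac{10 \operatorname{atan}{\left(3 \right)}}{3}.

Antiderivative: F(t) = \frac{5 t^{4} \operatorname{atan}{\left(\frac{3 t}{2} \right)}}{6} - \frac{5 t^{3} \operatorname{atan}{\left(\frac{3 t}{2} \right)}}{4}; value = \frac{5 \operatorname{atan}{\left(\frac{3}{2} \right)}}{12} + \frac{10 \operatorname{atan}{\left(3 \right)}}{3}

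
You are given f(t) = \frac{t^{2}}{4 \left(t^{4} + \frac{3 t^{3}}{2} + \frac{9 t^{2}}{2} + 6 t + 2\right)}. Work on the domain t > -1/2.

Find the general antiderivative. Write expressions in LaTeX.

F(t) = \frac{5 \log{\left(t + \frac{1}{2} \right)} - 17 \log{\left(t + 1 \right)} + 6 \log{\left(t^{2} + 4 \right)} + 14 \operatorname{atan}{\left(\frac{t}{2} \right)}}{170} + C

Factor the denominator (2 \left(t + 1\right) \left(2 t + 1\right) \left(t^{2} + 4\right)) and decompose: f = \frac{2 \left(3 t + 7\right)}{85 \left(t^{2} + 4\right)} + \frac{1}{17 \left(2 t + 1\right)} - \frac{1}{10 \left(t + 1\right)}; each piece integrates to a log, atan, or power term.
Check: d/dt[\frac{5 \log{\left(t + \frac{1}{2} \right)} - 17 \log{\left(t + 1 \right)} + 6 \log{\left(t^{2} + 4 \right)} + 14 \operatorname{atan}{\left(\frac{t}{2} \right)}}{170}] = \frac{t^{2}}{4 t^{4} + 6 t^{3} + 18 t^{2} + 24 t + 8}, which equals f(t).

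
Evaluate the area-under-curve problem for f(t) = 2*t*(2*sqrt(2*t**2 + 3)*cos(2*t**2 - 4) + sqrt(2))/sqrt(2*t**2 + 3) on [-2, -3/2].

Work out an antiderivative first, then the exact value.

An antiderivative F(t) passes only if d/dt[F] lands on f(t) exactly.
F(t) = sqrt(2)*sqrt(2*t**2 + 3) + sin(2*t**2 - 4) is an antiderivative of f.
Check: d/dt[sqrt(2)*sqrt(2*t**2 + 3) + sin(2*t**2 - 4)] = (4*t*sqrt(2*t**2 + 3)*cos(2*t**2 - 4) + 2*sqrt(2)*t)/sqrt(2*t**2 + 3), which equals f(t).
F(-3/2) = sin(1/2) + sqrt(15); F(-2) = sin(4) + sqrt(22).
Integral = F(-3/2) - F(-2) = -sqrt(22) + sin(1/2) - sin(4) + sqrt(15).

Antiderivative: F(t) = sqrt(2)*sqrt(2*t**2 + 3) + sin(2*t**2 - 4); value = -sqrt(22) + sin(1/2) - sin(4) + sqrt(15)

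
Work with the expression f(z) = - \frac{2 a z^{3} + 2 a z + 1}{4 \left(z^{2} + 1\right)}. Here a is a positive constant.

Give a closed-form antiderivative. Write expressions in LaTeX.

Since d/dz undoes antidifferentiation here, F'(z) = f(z) is required of F(z).
Check: d/dz[- \frac{a z^{2}}{4} - \frac{\operatorname{atan}{\left(z \right)}}{4}] = \frac{- 2 a z^{3} - 2 a z - 1}{4 z^{2} + 4}, which equals f(z).

An antiderivative is F(z) = - \frac{a z^{2}}{4} - \frac{\operatorname{atan}{\left(z \right)}}{4}.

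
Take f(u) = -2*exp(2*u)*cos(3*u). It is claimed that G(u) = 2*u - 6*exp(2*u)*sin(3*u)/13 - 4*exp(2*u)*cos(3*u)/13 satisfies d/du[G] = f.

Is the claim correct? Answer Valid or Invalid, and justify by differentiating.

Invalid: d/du[G] - f = 2, which is not 0.

d/du[G] = -2*exp(2*u)*cos(3*u) + 2
d/du[G] - f(u) = 2 != 0.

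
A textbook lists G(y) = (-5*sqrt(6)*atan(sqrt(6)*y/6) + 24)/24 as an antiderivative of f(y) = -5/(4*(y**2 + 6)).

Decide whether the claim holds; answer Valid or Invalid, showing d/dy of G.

Valid. The derivative of G reproduces f.

d/dy[G] = -5/(4*y**2 + 24)
This equals f(y) exactly, so the claim holds.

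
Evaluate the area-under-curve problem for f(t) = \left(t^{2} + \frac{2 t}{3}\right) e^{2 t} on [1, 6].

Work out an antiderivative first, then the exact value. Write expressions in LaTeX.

Antiderivative: F(t) = \frac{t^{2} e^{2 t}}{2} - \frac{t e^{2 t}}{6} + \frac{e^{2 t}}{12}; value = - \frac{5 e^{2}}{12} + \frac{205 e^{12}}{12}

Recognize the product-rule pattern: f = u'v + uv' with u = \frac{t^{2}}{2} - \frac{t}{6} + \frac{1}{12}, v = e^{2 t}, so integration by parts undoes it.
F(t) = \frac{t^{2} e^{2 t}}{2} - \frac{t e^{2 t}}{6} + \frac{e^{2 t}}{12} is an antiderivative of f.
Check: d/dt[\frac{t^{2} e^{2 t}}{2} - \frac{t e^{2 t}}{6} + \frac{e^{2 t}}{12}] = t^{2} e^{2 t} + \frac{2 t e^{2 t}}{3}, which equals f(t).
F(6) = \frac{205 e^{12}}{12}; F(1) = \frac{5 e^{2}}{12}.
Integral = F(6) - F(1) = - \frac{5 e^{2}}{12} + \frac{205 e^{12}}{12}.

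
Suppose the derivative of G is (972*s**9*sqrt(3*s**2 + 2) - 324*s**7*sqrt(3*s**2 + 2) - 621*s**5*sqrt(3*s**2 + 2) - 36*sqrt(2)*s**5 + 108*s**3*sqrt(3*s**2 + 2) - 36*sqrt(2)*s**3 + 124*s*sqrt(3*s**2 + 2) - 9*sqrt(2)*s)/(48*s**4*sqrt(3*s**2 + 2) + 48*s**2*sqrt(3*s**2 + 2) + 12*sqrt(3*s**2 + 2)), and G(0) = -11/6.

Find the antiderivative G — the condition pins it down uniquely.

G(s) = (162*sqrt(2)*s**8 - 243*sqrt(2)*s**6 + 54*sqrt(2)*s**4 - 24*s**2*sqrt(3*s**2 + 2) + 60*sqrt(2)*s**2 - 12*sqrt(3*s**2 + 2) - 32*sqrt(2))/(48*sqrt(2)*s**2 + 24*sqrt(2))

Differentiate the proposed G(s) back; it has to land on the given G'(s).
A general antiderivative is -(1 - 3*s**2/2)**3 - sqrt(3*s**2/2 + 1)/2 - 2/(3*(4*s**2 + 2)) + C.
The condition gives C = -11/6 - (-11/6) = 0.
So G(s) = (162*sqrt(2)*s**8 - 243*sqrt(2)*s**6 + 54*sqrt(2)*s**4 - 24*s**2*sqrt(3*s**2 + 2) + 60*sqrt(2)*s**2 - 12*sqrt(3*s**2 + 2) - 32*sqrt(2))/(48*sqrt(2)*s**2 + 24*sqrt(2)).
Check: d/ds[(162*sqrt(2)*s**8 - 243*sqrt(2)*s**6 + 54*sqrt(2)*s**4 - 24*s**2*sqrt(3*s**2 + 2) + 60*sqrt(2)*s**2 - 12*sqrt(3*s**2 + 2) - 32*sqrt(2))/(48*sqrt(2)*s**2 + 24*sqrt(2))] = (972*s**9*sqrt(3*s**2 + 2) - 324*s**7*sqrt(3*s**2 + 2) - 621*s**5*sqrt(3*s**2 + 2) - 36*sqrt(2)*s**5 + 108*s**3*sqrt(3*s**2 + 2) - 36*sqrt(2)*s**3 + 124*s*sqrt(3*s**2 + 2) - 9*sqrt(2)*s)/(48*s**4*sqrt(3*s**2 + 2) + 48*s**2*sqrt(3*s**2 + 2) + 12*sqrt(3*s**2 + 2)) = G'(s).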